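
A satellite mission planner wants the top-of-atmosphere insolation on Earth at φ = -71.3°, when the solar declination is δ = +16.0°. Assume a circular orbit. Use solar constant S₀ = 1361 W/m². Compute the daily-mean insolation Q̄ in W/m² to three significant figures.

cos H₀ = −tan(-71.3°) tan(+16.000°) = 0.8472, H₀ = 0.5602 rad.
Bracket: H₀ sin φ sin δ + cos φ cos δ sin H₀ = 0.5602×-0.94721×0.27564 + 0.32061×0.96126×0.53135 = -0.146262 + 0.163757 = 0.017495.
Q̄ = (S₀/π) × [bracket] = (1361/π) × 0.017495 = 7.579 W/m².

Q̄ ≈ 7.58 W/m²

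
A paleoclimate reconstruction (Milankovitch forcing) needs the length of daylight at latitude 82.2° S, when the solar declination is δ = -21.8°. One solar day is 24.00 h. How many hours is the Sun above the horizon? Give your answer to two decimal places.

24.00 h

Sunrise equation: cos h₀ = −tan ϕ · tan δ = -2.9199 ≤ −1, so the Sun never sets (polar day) and h₀ = π.
Daylight = 2h₀/(2π) × 24.00 h = (3.1416/π) × 24.00 = 24.00 h.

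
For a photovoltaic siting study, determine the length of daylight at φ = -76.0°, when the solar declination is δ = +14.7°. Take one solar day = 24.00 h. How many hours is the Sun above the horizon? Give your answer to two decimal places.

cos H₀ = −tan φ · tan δ = 1.0522 ≥ 1, so the Sun never rises (polar night) and H₀ = 0.
Daylight = 2H₀/(2π) × 24.00 h = (0.0000/π) × 24.00 = 0.00 h.

0.00 h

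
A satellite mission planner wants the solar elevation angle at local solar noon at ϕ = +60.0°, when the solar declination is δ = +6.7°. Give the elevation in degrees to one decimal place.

36.7°

At local noon the hour angle is zero, so the zenith angle equals |ϕ − δ| = |+60.0° − (+6.700°)| = 53.300°.
Elevation = 90° − 53.300° = 36.7°.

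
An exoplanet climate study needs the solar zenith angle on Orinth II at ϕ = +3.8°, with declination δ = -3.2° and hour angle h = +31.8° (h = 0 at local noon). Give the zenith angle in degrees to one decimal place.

cos θ_z = sin ϕ sin δ + cos ϕ cos δ cos h = -0.003700 + 0.846702 = 0.843002.
θ_z = arccos(0.843002) = 32.5°.

θ_z = 32.5°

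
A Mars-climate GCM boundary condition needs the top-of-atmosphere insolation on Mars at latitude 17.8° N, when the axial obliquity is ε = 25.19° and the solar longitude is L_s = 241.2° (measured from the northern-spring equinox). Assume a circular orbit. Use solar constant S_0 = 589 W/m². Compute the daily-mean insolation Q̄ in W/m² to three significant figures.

Q̄ ≈ 133 W/m²

Solar declination: sin δ = sin ε · sin L_s = sin 25.19° × sin 241.2° = -0.37297, so δ = -21.899°.
cos h₀ = −tan(+17.8°) tan(-21.899°) = 0.1291, h₀ = 1.4414 rad.
Bracket: h₀ sin ϕ sin δ + cos ϕ cos δ sin h₀ = 1.4414×0.30570×-0.37297 + 0.95213×0.92784×0.99164 = -0.164344 + 0.876039 = 0.711695.
Q̄ = (S_0/π) × [bracket] = (589/π) × 0.711695 = 133.4 W/m².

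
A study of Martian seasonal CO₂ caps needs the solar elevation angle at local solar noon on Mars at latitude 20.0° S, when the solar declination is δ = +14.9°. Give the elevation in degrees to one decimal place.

55.1°

At local noon the hour angle is zero, so the zenith angle equals |φ − δ| = |-20.0° − (+14.900°)| = 34.900°.
Elevation = 90° − 34.900° = 55.1°.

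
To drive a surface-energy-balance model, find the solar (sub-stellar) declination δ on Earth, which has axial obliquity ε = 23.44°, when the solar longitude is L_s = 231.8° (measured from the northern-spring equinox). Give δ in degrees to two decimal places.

sin δ = sin ε · sin L_s = sin 23.44° × sin 231.8° = -0.312605.
δ = arcsin(-0.312605) = -18.22°.

δ = -18.22°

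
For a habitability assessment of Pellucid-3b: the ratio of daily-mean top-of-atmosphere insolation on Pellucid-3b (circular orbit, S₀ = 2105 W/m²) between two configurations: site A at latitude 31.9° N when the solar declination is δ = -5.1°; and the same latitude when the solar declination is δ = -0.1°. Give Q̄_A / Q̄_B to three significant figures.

Q̄_A / Q̄_B ≈ 0.912

— Configuration A (φ=+31.9°):
cos H₀ = −tan(+31.9°) tan(-5.100°) = 0.0556, H₀ = 1.5152 rad.
Bracket: H₀ sin φ sin δ + cos φ cos δ sin H₀ = 1.5152×0.52844×-0.08889 + 0.84897×0.99604×0.99846 = -0.071174 + 0.844306 = 0.773132.
Q̄ = (S₀/π) × [bracket] = (2105/π) × 0.773132 = 518.03 W/m².
— Configuration B (φ=+31.9°):
cos H₀ = −tan(+31.9°) tan(-0.100°) = 0.0011, H₀ = 1.5697 rad.
Bracket: H₀ sin φ sin δ + cos φ cos δ sin H₀ = 1.5697×0.52844×-0.00175 + 0.84897×1.00000×1.00000 = -0.001452 + 0.848970 = 0.847518.
Q̄ = (S₀/π) × [bracket] = (2105/π) × 0.847518 = 567.87 W/m².
Ratio Q̄_A / Q̄_B = 518.03 / 567.87 = 0.9122.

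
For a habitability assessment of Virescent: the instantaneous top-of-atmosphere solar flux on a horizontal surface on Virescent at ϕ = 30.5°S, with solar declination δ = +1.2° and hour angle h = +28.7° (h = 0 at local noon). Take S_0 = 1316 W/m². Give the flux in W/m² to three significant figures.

980 W/m²

cos θ_z = sin ϕ sin δ + cos ϕ cos δ cos h = -0.010629 + 0.755609 = 0.744980.
Flux = S_0 · cos θ_z = 1316 × 0.744980 = 980.4 W/m².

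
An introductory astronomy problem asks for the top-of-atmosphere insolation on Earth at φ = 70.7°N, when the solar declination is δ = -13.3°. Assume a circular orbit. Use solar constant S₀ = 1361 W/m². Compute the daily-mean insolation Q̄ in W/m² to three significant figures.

cos H₀ = −tan(+70.7°) tan(-13.300°) = 0.6750, H₀ = 0.8298 rad.
Bracket: H₀ sin φ sin δ + cos φ cos δ sin H₀ = 0.8298×0.94380×-0.23005 + 0.33051×0.97318×0.73780 = -0.180167 + 0.237310 = 0.057143.
Q̄ = (S₀/π) × [bracket] = (1361/π) × 0.057143 = 24.76 W/m².

Q̄ ≈ 24.8 W/m²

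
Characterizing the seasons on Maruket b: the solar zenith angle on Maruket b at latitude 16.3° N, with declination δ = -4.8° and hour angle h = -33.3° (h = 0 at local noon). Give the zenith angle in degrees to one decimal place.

θ_z = 39.1°

cos θ_z = sin φ sin δ + cos φ cos δ cos h = -0.023486 + 0.799399 = 0.775913.
θ_z = arccos(0.775913) = 39.1°.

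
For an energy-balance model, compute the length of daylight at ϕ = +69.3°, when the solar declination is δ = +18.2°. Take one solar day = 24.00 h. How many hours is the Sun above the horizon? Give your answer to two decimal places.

cos h₀ = −tan ϕ · tan δ = −tan(+69.3°) × tan(+18.200°) = -0.8701, so h₀ = 2.6262 rad = 150.47°.
Daylight = 2h₀/(2π) × 24.00 h = (2.6262/π) × 24.00 = 20.06 h.

20.06 h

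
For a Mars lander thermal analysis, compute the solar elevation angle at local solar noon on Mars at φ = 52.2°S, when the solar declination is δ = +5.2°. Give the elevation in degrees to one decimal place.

At local noon the hour angle is zero, so the zenith angle equals |φ − δ| = |-52.2° − (+5.200°)| = 57.400°.
Elevation = 90° − 57.400° = 32.6°.

32.6°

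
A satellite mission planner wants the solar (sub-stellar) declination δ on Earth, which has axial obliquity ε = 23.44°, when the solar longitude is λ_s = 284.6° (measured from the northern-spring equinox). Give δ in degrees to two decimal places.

sin δ = sin ε · sin λ_s = sin 23.44° × sin 284.6° = -0.384944.
δ = arcsin(-0.384944) = -22.64°.

δ = -22.64°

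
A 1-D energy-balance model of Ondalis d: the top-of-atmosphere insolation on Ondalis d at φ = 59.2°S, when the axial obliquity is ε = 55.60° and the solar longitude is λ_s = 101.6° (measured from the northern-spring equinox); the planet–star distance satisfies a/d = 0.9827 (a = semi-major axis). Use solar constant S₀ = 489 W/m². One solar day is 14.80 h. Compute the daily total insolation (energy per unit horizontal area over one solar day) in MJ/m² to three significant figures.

0.00 MJ/m²

Solar declination: sin δ = sin ε · sin λ_s = sin 55.60° × sin 101.6° = 0.80826, so δ = +53.926°.
cos H₀ = −tan(-59.2°) tan(+53.926°) = 2.3027 ≥ 1 ⇒ polar night, H₀ = 0 and Q̄ = 0.
Inverse-square distance factor (a/d)² = 0.9827² = 0.965699.
Daily total = Q̄ × 14.80 h × 3600 s/h = 0.00 MJ/m².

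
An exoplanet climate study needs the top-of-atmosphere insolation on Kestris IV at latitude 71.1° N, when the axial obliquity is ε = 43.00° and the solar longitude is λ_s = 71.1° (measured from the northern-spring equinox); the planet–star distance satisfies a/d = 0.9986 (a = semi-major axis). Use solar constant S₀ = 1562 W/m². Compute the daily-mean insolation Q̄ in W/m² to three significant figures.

Solar declination: sin δ = sin ε · sin λ_s = sin 43.00° × sin 71.1° = 0.64523, so δ = +40.183°.
cos H₀ = −tan(+71.1°) tan(+40.183°) = -2.4667 ≤ −1 ⇒ polar day, H₀ = π.
Bracket: H₀ sin φ sin δ + cos φ cos δ sin H₀ = 3.1416×0.94609×0.64523 + 0.32392×0.76399×0.00000 = 1.917776 + 0.000000 = 1.917776.
Inverse-square distance factor (a/d)² = 0.9986² = 0.997202.
Q̄ = (S₀/π) × 0.997202 × [bracket] = (1562/π) × 0.997202 × 1.917776 = 950.9 W/m².

Q̄ ≈ 951 W/m²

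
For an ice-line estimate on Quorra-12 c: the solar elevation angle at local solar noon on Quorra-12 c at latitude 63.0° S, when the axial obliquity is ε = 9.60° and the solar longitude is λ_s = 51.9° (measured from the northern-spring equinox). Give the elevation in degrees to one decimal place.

Solar declination: sin δ = sin ε · sin λ_s = sin 9.60° × sin 51.9° = 0.13124, so δ = +7.541°.
At local noon the hour angle is zero, so the zenith angle equals |φ − δ| = |-63.0° − (+7.541°)| = 70.541°.
Elevation = 90° − 70.541° = 19.5°.

19.5°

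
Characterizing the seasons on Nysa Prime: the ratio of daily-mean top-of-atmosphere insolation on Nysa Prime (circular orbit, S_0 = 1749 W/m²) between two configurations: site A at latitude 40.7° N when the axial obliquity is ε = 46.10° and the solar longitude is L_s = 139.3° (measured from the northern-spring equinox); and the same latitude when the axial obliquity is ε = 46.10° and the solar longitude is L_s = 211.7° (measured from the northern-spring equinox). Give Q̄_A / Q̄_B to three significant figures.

Q̄_A / Q̄_B ≈ 3.42

— Configuration A (ϕ=+40.7°):
Solar declination: sin δ = sin ε · sin L_s = sin 46.10° × sin 139.3° = 0.46987, so δ = +28.026°.
cos h₀ = −tan(+40.7°) tan(+28.026°) = -0.4578, h₀ = 2.0464 rad.
Bracket: h₀ sin ϕ sin δ + cos ϕ cos δ sin h₀ = 2.0464×0.65210×0.46987 + 0.75813×0.88274×0.88903 = 0.627022 + 0.594967 = 1.221989.
Q̄ = (S_0/π) × [bracket] = (1749/π) × 1.221989 = 680.31 W/m².
— Configuration B (ϕ=+40.7°):
Solar declination: sin δ = sin ε · sin L_s = sin 46.10° × sin 211.7° = -0.37863, so δ = -22.249°.
cos h₀ = −tan(+40.7°) tan(-22.249°) = 0.3519, h₀ = 1.2112 rad.
Bracket: h₀ sin ϕ sin δ + cos ϕ cos δ sin h₀ = 1.2112×0.65210×-0.37863 + 0.75813×0.92555×0.93605 = -0.299051 + 0.656814 = 0.357763.
Q̄ = (S_0/π) × [bracket] = (1749/π) × 0.357763 = 199.18 W/m².
Ratio Q̄_A / Q̄_B = 680.31 / 199.18 = 3.416.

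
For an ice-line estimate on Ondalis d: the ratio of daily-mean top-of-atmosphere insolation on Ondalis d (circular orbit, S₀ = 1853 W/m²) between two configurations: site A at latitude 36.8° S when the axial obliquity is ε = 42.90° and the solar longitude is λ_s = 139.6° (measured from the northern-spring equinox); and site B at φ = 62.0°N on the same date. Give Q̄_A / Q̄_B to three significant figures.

— Configuration A (φ=-36.8°):
Solar declination: sin δ = sin ε · sin λ_s = sin 42.90° × sin 139.6° = 0.44119, so δ = +26.180°.
cos H₀ = −tan(-36.8°) tan(+26.180°) = 0.3678, H₀ = 1.1942 rad.
Bracket: H₀ sin φ sin δ + cos φ cos δ sin H₀ = 1.1942×-0.59902×0.44119 + 0.80073×0.89741×0.92991 = -0.315605 + 0.668218 = 0.352613.
Q̄ = (S₀/π) × [bracket] = (1853/π) × 0.352613 = 207.98 W/m².
— Configuration B (φ=+62.0°):
cos H₀ = −tan(+62.0°) tan(+26.180°) = -0.9246, H₀ = 2.7508 rad.
Bracket: H₀ sin φ sin δ + cos φ cos δ sin H₀ = 2.7508×0.88295×0.44119 + 0.46947×0.89741×0.38092 = 1.071571 + 0.160484 = 1.232055.
Q̄ = (S₀/π) × [bracket] = (1853/π) × 1.232055 = 726.70 W/m².
Ratio Q̄_A / Q̄_B = 207.98 / 726.70 = 0.2862.

Q̄_A / Q̄_B ≈ 0.286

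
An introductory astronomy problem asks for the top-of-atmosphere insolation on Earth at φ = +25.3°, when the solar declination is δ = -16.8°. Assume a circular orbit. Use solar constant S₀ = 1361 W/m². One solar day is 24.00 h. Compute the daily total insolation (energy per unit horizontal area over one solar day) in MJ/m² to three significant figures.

25.5 MJ/m²

cos H₀ = −tan(+25.3°) tan(-16.800°) = 0.1427, H₀ = 1.4276 rad.
Bracket: H₀ sin φ sin δ + cos φ cos δ sin H₀ = 1.4276×0.42736×-0.28903 + 0.90408×0.95732×0.98976 = -0.176337 + 0.856631 = 0.680294.
Q̄ = (S₀/π) × [bracket] = (1361/π) × 0.680294 = 294.72 W/m².
Daily total = Q̄ × 24.00 h × 3600 s/h = 294.72 × 24.00 × 3600 / 10⁶ = 25.46 MJ/m².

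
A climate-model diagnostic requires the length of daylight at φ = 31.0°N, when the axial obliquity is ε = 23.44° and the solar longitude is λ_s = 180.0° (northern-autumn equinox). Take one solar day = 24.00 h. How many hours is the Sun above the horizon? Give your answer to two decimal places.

Solar declination: sin δ = sin ε · sin λ_s = sin 23.44° × sin 180.0° = 0.00000, so δ = +0.000°.
cos H₀ = −tan φ · tan δ = −tan(+31.0°) × tan(+0.000°) = -0.0000, so H₀ = 1.5708 rad = 90.00°.
Daylight = 2H₀/(2π) × 24.00 h = (1.5708/π) × 24.00 = 12.00 h.

12.00 h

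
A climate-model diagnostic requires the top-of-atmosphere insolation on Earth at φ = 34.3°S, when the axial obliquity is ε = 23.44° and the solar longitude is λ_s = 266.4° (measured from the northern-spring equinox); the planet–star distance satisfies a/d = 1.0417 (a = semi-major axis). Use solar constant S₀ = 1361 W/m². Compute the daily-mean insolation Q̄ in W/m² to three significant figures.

Solar declination: sin δ = sin ε · sin λ_s = sin 23.44° × sin 266.4° = -0.39700, so δ = -23.391°.
cos H₀ = −tan(-34.3°) tan(-23.391°) = -0.2951, H₀ = 1.8703 rad.
Bracket: H₀ sin φ sin δ + cos φ cos δ sin H₀ = 1.8703×-0.56353×-0.39700 + 0.82610×0.91782×0.95548 = 0.418426 + 0.724456 = 1.142882.
Inverse-square distance factor (a/d)² = 1.0417² = 1.085139.
Q̄ = (S₀/π) × 1.085139 × [bracket] = (1361/π) × 1.085139 × 1.142882 = 537.3 W/m².

Q̄ ≈ 537 W/m²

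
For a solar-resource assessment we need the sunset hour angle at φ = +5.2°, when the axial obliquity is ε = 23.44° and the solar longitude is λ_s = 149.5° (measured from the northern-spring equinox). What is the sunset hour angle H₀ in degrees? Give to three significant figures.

Solar declination: sin δ = sin ε · sin λ_s = sin 23.44° × sin 149.5° = 0.20189, so δ = +11.648°.
cos H₀ = −tan φ · tan δ = −tan(+5.2°) × tan(+11.648°) = -0.0188, so H₀ = 1.5896 rad = 91.07°.

H₀ = 91.1°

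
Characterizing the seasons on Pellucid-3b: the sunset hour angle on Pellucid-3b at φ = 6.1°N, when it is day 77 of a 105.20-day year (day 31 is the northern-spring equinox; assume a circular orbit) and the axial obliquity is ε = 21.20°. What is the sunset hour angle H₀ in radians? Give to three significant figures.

H₀ = 1.59 rad

Solar longitude: λ_s = 360° × (77 − 31)/105.20 = 157.414°.
sin δ = sin 21.20° × sin 157.414° = 0.13889, so δ = +7.983°.
cos H₀ = −tan φ · tan δ = −tan(+6.1°) × tan(+7.983°) = -0.0150, so H₀ = 1.5858 rad = 90.86°.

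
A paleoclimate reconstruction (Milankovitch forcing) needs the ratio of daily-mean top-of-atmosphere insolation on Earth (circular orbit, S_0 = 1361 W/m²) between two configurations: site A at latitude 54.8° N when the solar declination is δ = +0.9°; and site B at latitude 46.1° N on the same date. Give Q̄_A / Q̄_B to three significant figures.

Q̄_A / Q̄_B ≈ 0.839

— Configuration A (ϕ=+54.8°):
cos h₀ = −tan(+54.8°) tan(+0.900°) = -0.0223, h₀ = 1.5931 rad.
Bracket: h₀ sin ϕ sin δ + cos ϕ cos δ sin h₀ = 1.5931×0.81714×0.01571 + 0.57643×0.99988×0.99975 = 0.020451 + 0.576217 = 0.596668.
Q̄ = (S_0/π) × [bracket] = (1361/π) × 0.596668 = 258.49 W/m².
— Configuration B (ϕ=+46.1°):
cos h₀ = −tan(+46.1°) tan(+0.900°) = -0.0163, h₀ = 1.5871 rad.
Bracket: h₀ sin ϕ sin δ + cos ϕ cos δ sin h₀ = 1.5871×0.72055×0.01571 + 0.69340×0.99988×0.99987 = 0.017966 + 0.693227 = 0.711193.
Q̄ = (S_0/π) × [bracket] = (1361/π) × 0.711193 = 308.10 W/m².
Ratio Q̄_A / Q̄_B = 258.49 / 308.10 = 0.8390.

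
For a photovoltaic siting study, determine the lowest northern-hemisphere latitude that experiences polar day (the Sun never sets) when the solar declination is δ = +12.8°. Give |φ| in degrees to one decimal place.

|φ| = 77.2°

Polar day requires cos H₀ = −tan φ tan δ ≤ −1, i.e. tan φ tan δ ≥ 1.
The boundary is |tan φ| · |tan δ| = 1, so |φ| = 90° − |δ| = 90° − 12.8° = 77.2° in the northern hemisphere.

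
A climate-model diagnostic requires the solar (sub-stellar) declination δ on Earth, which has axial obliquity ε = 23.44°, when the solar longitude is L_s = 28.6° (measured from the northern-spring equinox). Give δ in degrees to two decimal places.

δ = +10.98°

sin δ = sin ε · sin L_s = sin 23.44° × sin 28.6° = 0.190418.
δ = arcsin(0.190418) = +10.98°.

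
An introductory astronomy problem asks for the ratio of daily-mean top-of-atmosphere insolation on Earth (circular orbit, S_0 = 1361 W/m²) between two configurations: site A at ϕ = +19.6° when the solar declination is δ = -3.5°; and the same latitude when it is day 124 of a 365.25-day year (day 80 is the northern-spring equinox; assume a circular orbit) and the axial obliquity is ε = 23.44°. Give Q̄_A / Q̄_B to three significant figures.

Q̄_A / Q̄_B ≈ 0.861

— Configuration A (ϕ=+19.6°):
cos h₀ = −tan(+19.6°) tan(-3.500°) = 0.0218, h₀ = 1.5490 rad.
Bracket: h₀ sin ϕ sin δ + cos ϕ cos δ sin h₀ = 1.5490×0.33545×-0.06105 + 0.94206×0.99813×0.99976 = -0.031722 + 0.940073 = 0.908351.
Q̄ = (S_0/π) × [bracket] = (1361/π) × 0.908351 = 393.52 W/m².
— Configuration B (ϕ=+19.6°):
Solar longitude: L_s = 360° × (124 − 80)/365.25 = 43.368°.
sin δ = sin 23.44° × sin 43.368° = 0.27315, so δ = +15.852°.
cos h₀ = −tan(+19.6°) tan(+15.852°) = -0.1011, h₀ = 1.6721 rad.
Bracket: h₀ sin ϕ sin δ + cos ϕ cos δ sin h₀ = 1.6721×0.33545×0.27315 + 0.94206×0.96197×0.99488 = 0.153211 + 0.901594 = 1.054805.
Q̄ = (S_0/π) × [bracket] = (1361/π) × 1.054805 = 456.96 W/m².
Ratio Q̄_A / Q̄_B = 393.52 / 456.96 = 0.8612.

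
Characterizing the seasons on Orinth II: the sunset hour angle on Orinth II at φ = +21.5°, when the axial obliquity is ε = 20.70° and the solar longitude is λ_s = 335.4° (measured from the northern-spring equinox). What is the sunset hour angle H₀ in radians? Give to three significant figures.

H₀ = 1.51 rad

Solar declination: sin δ = sin ε · sin λ_s = sin 20.70° × sin 335.4° = -0.14714, so δ = -8.461°.
cos H₀ = −tan φ · tan δ = −tan(+21.5°) × tan(-8.461°) = 0.0586, so H₀ = 1.5122 rad = 86.64°.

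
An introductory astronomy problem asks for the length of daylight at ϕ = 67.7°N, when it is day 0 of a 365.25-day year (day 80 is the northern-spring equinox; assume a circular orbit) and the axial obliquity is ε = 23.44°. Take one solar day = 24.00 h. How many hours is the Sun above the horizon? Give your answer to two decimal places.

Solar longitude: L_s = 360° × (0 − 80)/365.25 = -78.850°, i.e. -78.850° + 360° = 281.150°.
sin δ = sin 23.44° × sin 281.150° = -0.39028, so δ = -22.972°.
cos h₀ = −tan ϕ · tan δ = 1.0336 ≥ 1, so the Sun never rises (polar night) and h₀ = 0.
Daylight = 2h₀/(2π) × 24.00 h = (0.0000/π) × 24.00 = 0.00 h.

0.00 h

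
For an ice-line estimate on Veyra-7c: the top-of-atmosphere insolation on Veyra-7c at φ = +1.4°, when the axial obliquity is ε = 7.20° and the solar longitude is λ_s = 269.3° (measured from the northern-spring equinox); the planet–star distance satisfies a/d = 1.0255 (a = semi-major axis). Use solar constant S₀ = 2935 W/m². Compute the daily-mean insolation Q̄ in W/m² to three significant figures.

Q̄ ≈ 970 W/m²

Solar declination: sin δ = sin ε · sin λ_s = sin 7.20° × sin 269.3° = -0.12532, so δ = -7.199°.
cos H₀ = −tan(+1.4°) tan(-7.199°) = 0.0031, H₀ = 1.5677 rad.
Bracket: H₀ sin φ sin δ + cos φ cos δ sin H₀ = 1.5677×0.02443×-0.12532 + 0.99970×0.99212×1.00000 = -0.004800 + 0.991822 = 0.987022.
Inverse-square distance factor (a/d)² = 1.0255² = 1.051650.
Q̄ = (S₀/π) × 1.051650 × [bracket] = (2935/π) × 1.051650 × 0.987022 = 969.7 W/m².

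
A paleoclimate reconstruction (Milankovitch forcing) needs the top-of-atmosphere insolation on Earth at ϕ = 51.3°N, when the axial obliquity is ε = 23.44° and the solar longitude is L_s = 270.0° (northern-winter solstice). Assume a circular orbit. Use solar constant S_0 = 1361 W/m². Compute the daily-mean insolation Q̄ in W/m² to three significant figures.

Solar declination: sin δ = sin ε · sin L_s = sin 23.44° × sin 270.0° = -0.39779, so δ = -23.440°.
cos h₀ = −tan(+51.3°) tan(-23.440°) = 0.5412, h₀ = 0.9990 rad.
Bracket: h₀ sin ϕ sin δ + cos ϕ cos δ sin h₀ = 0.9990×0.78043×-0.39779 + 0.62524×0.91748×0.84091 = -0.310137 + 0.482384 = 0.172247.
Q̄ = (S_0/π) × [bracket] = (1361/π) × 0.172247 = 74.62 W/m².

Q̄ ≈ 74.6 W/m²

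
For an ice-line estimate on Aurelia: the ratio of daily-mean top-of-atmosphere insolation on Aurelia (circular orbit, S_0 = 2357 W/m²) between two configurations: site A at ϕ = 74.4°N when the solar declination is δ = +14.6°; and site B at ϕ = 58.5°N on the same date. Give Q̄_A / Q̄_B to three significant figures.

— Configuration A (ϕ=+74.4°):
cos h₀ = −tan(+74.4°) tan(+14.600°) = -0.9329, h₀ = 2.7733 rad.
Bracket: h₀ sin ϕ sin δ + cos ϕ cos δ sin h₀ = 2.7733×0.96316×0.25207 + 0.26892×0.96771×0.36004 = 0.673312 + 0.093696 = 0.767008.
Q̄ = (S_0/π) × [bracket] = (2357/π) × 0.767008 = 575.45 W/m².
— Configuration B (ϕ=+58.5°):
cos h₀ = −tan(+58.5°) tan(+14.600°) = -0.4251, h₀ = 2.0098 rad.
Bracket: h₀ sin ϕ sin δ + cos ϕ cos δ sin h₀ = 2.0098×0.85264×0.25207 + 0.52250×0.96771×0.90516 = 0.431956 + 0.457675 = 0.889631.
Q̄ = (S_0/π) × [bracket] = (2357/π) × 0.889631 = 667.45 W/m².
Ratio Q̄_A / Q̄_B = 575.45 / 667.45 = 0.8622.

Q̄_A / Q̄_B ≈ 0.862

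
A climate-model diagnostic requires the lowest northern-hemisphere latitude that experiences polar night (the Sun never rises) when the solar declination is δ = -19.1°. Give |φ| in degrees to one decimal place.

|φ| = 70.9°

Polar night requires cos H₀ = −tan φ tan δ ≥ 1, i.e. tan φ tan δ ≤ −1.
The boundary is |tan φ| · |tan δ| = 1, so |φ| = 90° − |δ| = 90° − 19.1° = 70.9° in the northern hemisphere.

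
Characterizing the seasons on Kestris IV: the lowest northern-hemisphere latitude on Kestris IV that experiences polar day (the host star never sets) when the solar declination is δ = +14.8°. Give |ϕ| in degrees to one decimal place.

|ϕ| = 75.2°

Polar day requires cos h₀ = −tan ϕ tan δ ≤ −1, i.e. tan ϕ tan δ ≥ 1.
The boundary is |tan ϕ| · |tan δ| = 1, so |ϕ| = 90° − |δ| = 90° − 14.8° = 75.2° in the northern hemisphere.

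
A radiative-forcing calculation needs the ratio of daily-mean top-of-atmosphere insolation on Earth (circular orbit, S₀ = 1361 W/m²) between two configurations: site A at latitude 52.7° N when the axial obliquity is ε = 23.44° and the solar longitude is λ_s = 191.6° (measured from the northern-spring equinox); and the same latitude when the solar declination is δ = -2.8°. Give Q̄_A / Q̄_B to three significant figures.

— Configuration A (φ=+52.7°):
Solar declination: sin δ = sin ε · sin λ_s = sin 23.44° × sin 191.6° = -0.07999, so δ = -4.588°.
cos H₀ = −tan(+52.7°) tan(-4.588°) = 0.1053, H₀ = 1.4653 rad.
Bracket: H₀ sin φ sin δ + cos φ cos δ sin H₀ = 1.4653×0.79547×-0.07999 + 0.60599×0.99680×0.99444 = -0.093237 + 0.600692 = 0.507455.
Q̄ = (S₀/π) × [bracket] = (1361/π) × 0.507455 = 219.84 W/m².
— Configuration B (φ=+52.7°):
cos H₀ = −tan(+52.7°) tan(-2.800°) = 0.0642, H₀ = 1.5066 rad.
Bracket: H₀ sin φ sin δ + cos φ cos δ sin H₀ = 1.5066×0.79547×-0.04885 + 0.60599×0.99881×0.99794 = -0.058545 + 0.604022 = 0.545477.
Q̄ = (S₀/π) × [bracket] = (1361/π) × 0.545477 = 236.31 W/m².
Ratio Q̄_A / Q̄_B = 219.84 / 236.31 = 0.9303.

Q̄_A / Q̄_B ≈ 0.930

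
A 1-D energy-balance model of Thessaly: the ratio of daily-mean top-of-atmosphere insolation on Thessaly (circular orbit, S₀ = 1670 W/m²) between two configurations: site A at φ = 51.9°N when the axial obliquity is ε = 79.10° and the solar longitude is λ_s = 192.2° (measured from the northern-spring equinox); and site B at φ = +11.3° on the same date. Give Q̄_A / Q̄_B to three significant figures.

Q̄_A / Q̄_B ≈ 0.412

— Configuration A (φ=+51.9°):
Solar declination: sin δ = sin ε · sin λ_s = sin 79.10° × sin 192.2° = -0.20751, so δ = -11.977°.
cos H₀ = −tan(+51.9°) tan(-11.977°) = 0.2705, H₀ = 1.2968 rad.
Bracket: H₀ sin φ sin δ + cos φ cos δ sin H₀ = 1.2968×0.78694×-0.20751 + 0.61704×0.97823×0.96271 = -0.211765 + 0.581099 = 0.369334.
Q̄ = (S₀/π) × [bracket] = (1670/π) × 0.369334 = 196.33 W/m².
— Configuration B (φ=+11.3°):
cos H₀ = −tan(+11.3°) tan(-11.977°) = 0.0424, H₀ = 1.5284 rad.
Bracket: H₀ sin φ sin δ + cos φ cos δ sin H₀ = 1.5284×0.19595×-0.20751 + 0.98061×0.97823×0.99910 = -0.062147 + 0.958399 = 0.896252.
Q̄ = (S₀/π) × [bracket] = (1670/π) × 0.896252 = 476.43 W/m².
Ratio Q̄_A / Q̄_B = 196.33 / 476.43 = 0.4121.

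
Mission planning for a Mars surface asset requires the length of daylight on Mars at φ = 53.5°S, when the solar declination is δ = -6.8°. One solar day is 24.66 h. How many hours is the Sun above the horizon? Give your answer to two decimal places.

cos H₀ = −tan φ · tan δ = −tan(-53.5°) × tan(-6.800°) = -0.1611, so H₀ = 1.7326 rad = 99.27°.
Daylight = 2H₀/(2π) × 24.66 h = (1.7326/π) × 24.66 = 13.60 h.

13.60 h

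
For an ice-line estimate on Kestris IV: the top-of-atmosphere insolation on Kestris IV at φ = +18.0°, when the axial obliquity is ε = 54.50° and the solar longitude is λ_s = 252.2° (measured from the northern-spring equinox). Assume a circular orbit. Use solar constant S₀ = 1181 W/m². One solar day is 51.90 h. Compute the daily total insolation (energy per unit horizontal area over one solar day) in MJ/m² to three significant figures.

19.2 MJ/m²

Solar declination: sin δ = sin ε · sin λ_s = sin 54.50° × sin 252.2° = -0.77514, so δ = -50.818°.
cos H₀ = −tan(+18.0°) tan(-50.818°) = 0.3986, H₀ = 1.1608 rad.
Bracket: H₀ sin φ sin δ + cos φ cos δ sin H₀ = 1.1608×0.30902×-0.77514 + 0.95106×0.63179×0.91710 = -0.278051 + 0.551058 = 0.273007.
Q̄ = (S₀/π) × [bracket] = (1181/π) × 0.273007 = 102.63 W/m².
Daily total = Q̄ × 51.90 h × 3600 s/h = 102.63 × 51.90 × 3600 / 10⁶ = 19.18 MJ/m².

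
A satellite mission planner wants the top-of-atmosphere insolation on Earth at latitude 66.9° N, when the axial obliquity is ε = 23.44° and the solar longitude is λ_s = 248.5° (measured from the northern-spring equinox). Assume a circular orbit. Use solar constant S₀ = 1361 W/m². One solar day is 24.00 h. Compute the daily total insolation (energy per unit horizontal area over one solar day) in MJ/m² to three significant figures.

Solar declination: sin δ = sin ε · sin λ_s = sin 23.44° × sin 248.5° = -0.37011, so δ = -21.722°.
cos H₀ = −tan(+66.9°) tan(-21.722°) = 0.9340, H₀ = 0.3652 rad.
Bracket: H₀ sin φ sin δ + cos φ cos δ sin H₀ = 0.3652×0.91982×-0.37011 + 0.39234×0.92899×0.35718 = -0.124327 + 0.130185 = 0.005858.
Q̄ = (S₀/π) × [bracket] = (1361/π) × 0.005858 = 2.5378 W/m².
Daily total = Q̄ × 24.00 h × 3600 s/h = 2.5378 × 24.00 × 3600 / 10⁶ = 0.2193 MJ/m².

0.219 MJ/m²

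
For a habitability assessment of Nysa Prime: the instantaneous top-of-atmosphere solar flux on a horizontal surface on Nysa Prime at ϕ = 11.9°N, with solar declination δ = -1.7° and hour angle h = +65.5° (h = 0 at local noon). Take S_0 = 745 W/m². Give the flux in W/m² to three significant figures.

298 W/m²

cos θ_z = sin ϕ sin δ + cos ϕ cos δ cos h = -0.006117 + 0.405602 = 0.399485.
Flux = S_0 · cos θ_z = 745 × 0.399485 = 297.6 W/m².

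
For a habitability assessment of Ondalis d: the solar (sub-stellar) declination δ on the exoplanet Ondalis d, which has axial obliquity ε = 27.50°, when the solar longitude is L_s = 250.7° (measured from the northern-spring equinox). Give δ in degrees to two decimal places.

sin δ = sin ε · sin L_s = sin 27.50° × sin 250.7° = -0.435799.
δ = arcsin(-0.435799) = -25.84°.

δ = -25.84°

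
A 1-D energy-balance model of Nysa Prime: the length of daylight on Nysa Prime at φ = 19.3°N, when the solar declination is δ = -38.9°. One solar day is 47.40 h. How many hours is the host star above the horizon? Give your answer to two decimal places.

cos H₀ = −tan φ · tan δ = −tan(+19.3°) × tan(-38.900°) = 0.2826, so H₀ = 1.2843 rad = 73.59°.
Daylight = 2H₀/(2π) × 47.40 h = (1.2843/π) × 47.40 = 19.38 h.

19.38 h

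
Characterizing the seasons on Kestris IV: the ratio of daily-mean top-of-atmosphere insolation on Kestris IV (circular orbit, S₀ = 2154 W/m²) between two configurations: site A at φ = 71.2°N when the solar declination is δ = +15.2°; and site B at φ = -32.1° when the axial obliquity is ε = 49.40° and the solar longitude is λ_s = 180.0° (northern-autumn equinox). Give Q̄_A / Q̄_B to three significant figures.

Q̄_A / Q̄_B ≈ 0.952

— Configuration A (φ=+71.2°):
cos H₀ = −tan(+71.2°) tan(+15.200°) = -0.7981, H₀ = 2.4949 rad.
Bracket: H₀ sin φ sin δ + cos φ cos δ sin H₀ = 2.4949×0.94665×0.26219 + 0.32227×0.96502×0.60253 = 0.619240 + 0.187385 = 0.806625.
Q̄ = (S₀/π) × [bracket] = (2154/π) × 0.806625 = 553.05 W/m².
— Configuration B (φ=-32.1°):
Solar declination: sin δ = sin ε · sin λ_s = sin 49.40° × sin 180.0° = 0.00000, so δ = +0.000°.
cos H₀ = −tan(-32.1°) tan(+0.000°) = 0.0000, H₀ = 1.5708 rad.
Bracket: H₀ sin φ sin δ + cos φ cos δ sin H₀ = 1.5708×-0.53140×0.00000 + 0.84712×1.00000×1.00000 = -0.000000 + 0.847120 = 0.847120.
Q̄ = (S₀/π) × [bracket] = (2154/π) × 0.847120 = 580.82 W/m².
Ratio Q̄_A / Q̄_B = 553.05 / 580.82 = 0.9522.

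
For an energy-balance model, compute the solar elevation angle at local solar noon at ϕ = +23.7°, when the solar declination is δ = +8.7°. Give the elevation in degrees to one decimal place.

At local noon the hour angle is zero, so the zenith angle equals |ϕ − δ| = |+23.7° − (+8.700°)| = 15.000°.
Elevation = 90° − 15.000° = 75.0°.

75.0°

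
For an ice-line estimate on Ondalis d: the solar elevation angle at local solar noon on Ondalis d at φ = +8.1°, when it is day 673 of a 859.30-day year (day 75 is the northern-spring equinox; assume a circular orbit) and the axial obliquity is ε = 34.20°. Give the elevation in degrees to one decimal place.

49.9°

Solar longitude: λ_s = 360° × (673 − 75)/859.30 = 250.530°.
sin δ = sin 34.20° × sin 250.530° = -0.52994, so δ = -32.001°.
At local noon the hour angle is zero, so the zenith angle equals |φ − δ| = |+8.1° − (-32.001°)| = 40.101°.
Elevation = 90° − 40.101° = 49.9°.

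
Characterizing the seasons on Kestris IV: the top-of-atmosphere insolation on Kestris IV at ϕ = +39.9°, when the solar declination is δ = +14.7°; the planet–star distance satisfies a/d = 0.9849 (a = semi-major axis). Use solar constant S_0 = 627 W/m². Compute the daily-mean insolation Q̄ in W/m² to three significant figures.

cos h₀ = −tan(+39.9°) tan(+14.700°) = -0.2194, h₀ = 1.7919 rad.
Bracket: h₀ sin ϕ sin δ + cos ϕ cos δ sin h₀ = 1.7919×0.64145×0.25376 + 0.76717×0.96727×0.97565 = 0.291675 + 0.723991 = 1.015666.
Inverse-square distance factor (a/d)² = 0.9849² = 0.970028.
Q̄ = (S_0/π) × 0.970028 × [bracket] = (627/π) × 0.970028 × 1.015666 = 196.6 W/m².

Q̄ ≈ 197 W/m²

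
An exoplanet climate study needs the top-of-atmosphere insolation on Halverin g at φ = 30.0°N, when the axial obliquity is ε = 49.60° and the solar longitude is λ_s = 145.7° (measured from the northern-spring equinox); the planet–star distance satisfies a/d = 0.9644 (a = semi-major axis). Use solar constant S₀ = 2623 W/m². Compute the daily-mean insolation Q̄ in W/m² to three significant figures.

Q̄ ≈ 892 W/m²

Solar declination: sin δ = sin ε · sin λ_s = sin 49.60° × sin 145.7° = 0.42915, so δ = +25.413°.
cos H₀ = −tan(+30.0°) tan(+25.413°) = -0.2743, H₀ = 1.8487 rad.
Bracket: H₀ sin φ sin δ + cos φ cos δ sin H₀ = 1.8487×0.50000×0.42915 + 0.86603×0.90323×0.96164 = 0.396685 + 0.752218 = 1.148903.
Inverse-square distance factor (a/d)² = 0.9644² = 0.930067.
Q̄ = (S₀/π) × 0.930067 × [bracket] = (2623/π) × 0.930067 × 1.148903 = 892.2 W/m².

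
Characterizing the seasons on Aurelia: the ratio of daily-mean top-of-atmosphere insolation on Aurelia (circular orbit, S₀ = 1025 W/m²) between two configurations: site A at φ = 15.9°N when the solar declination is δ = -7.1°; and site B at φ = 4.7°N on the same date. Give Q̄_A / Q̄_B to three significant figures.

— Configuration A (φ=+15.9°):
cos H₀ = −tan(+15.9°) tan(-7.100°) = 0.0355, H₀ = 1.5353 rad.
Bracket: H₀ sin φ sin δ + cos φ cos δ sin H₀ = 1.5353×0.27396×-0.12360 + 0.96174×0.99233×0.99937 = -0.051987 + 0.953762 = 0.901775.
Q̄ = (S₀/π) × [bracket] = (1025/π) × 0.901775 = 294.22 W/m².
— Configuration B (φ=+4.7°):
cos H₀ = −tan(+4.7°) tan(-7.100°) = 0.0102, H₀ = 1.5606 rad.
Bracket: H₀ sin φ sin δ + cos φ cos δ sin H₀ = 1.5606×0.08194×-0.12360 + 0.99664×0.99233×0.99995 = -0.015805 + 0.988946 = 0.973141.
Q̄ = (S₀/π) × [bracket] = (1025/π) × 0.973141 = 317.50 W/m².
Ratio Q̄_A / Q̄_B = 294.22 / 317.50 = 0.9267.

Q̄_A / Q̄_B ≈ 0.927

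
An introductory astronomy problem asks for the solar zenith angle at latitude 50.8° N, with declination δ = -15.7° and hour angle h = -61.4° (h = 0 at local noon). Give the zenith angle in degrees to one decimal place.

cos θ_z = sin φ sin δ + cos φ cos δ cos h = -0.209700 + 0.291260 = 0.081560.
θ_z = arccos(0.081560) = 85.3°.

θ_z = 85.3°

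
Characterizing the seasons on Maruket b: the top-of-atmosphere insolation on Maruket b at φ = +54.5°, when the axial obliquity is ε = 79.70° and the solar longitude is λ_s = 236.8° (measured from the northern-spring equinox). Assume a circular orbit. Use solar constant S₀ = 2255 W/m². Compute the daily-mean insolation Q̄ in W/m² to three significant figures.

Solar declination: sin δ = sin ε · sin λ_s = sin 79.70° × sin 236.8° = -0.82328, so δ = -55.414°.
cos H₀ = −tan(+54.5°) tan(-55.414°) = 2.0333 ≥ 1 ⇒ polar night, H₀ = 0 and Q̄ = 0.

Q̄ ≈ 0.00 W/m²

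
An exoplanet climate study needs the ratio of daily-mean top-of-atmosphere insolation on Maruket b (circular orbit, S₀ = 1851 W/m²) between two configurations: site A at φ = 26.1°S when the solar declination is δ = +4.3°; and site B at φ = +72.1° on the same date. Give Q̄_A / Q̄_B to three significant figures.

— Configuration A (φ=-26.1°):
cos H₀ = −tan(-26.1°) tan(+4.300°) = 0.0368, H₀ = 1.5340 rad.
Bracket: H₀ sin φ sin δ + cos φ cos δ sin H₀ = 1.5340×-0.43994×0.07498 + 0.89803×0.99719×0.99932 = -0.050602 + 0.894898 = 0.844296.
Q̄ = (S₀/π) × [bracket] = (1851/π) × 0.844296 = 497.45 W/m².
— Configuration B (φ=+72.1°):
cos H₀ = −tan(+72.1°) tan(+4.300°) = -0.2328, H₀ = 1.8057 rad.
Bracket: H₀ sin φ sin δ + cos φ cos δ sin H₀ = 1.8057×0.95159×0.07498 + 0.30736×0.99719×0.97253 = 0.128837 + 0.298077 = 0.426914.
Q̄ = (S₀/π) × [bracket] = (1851/π) × 0.426914 = 251.53 W/m².
Ratio Q̄_A / Q̄_B = 497.45 / 251.53 = 1.978.

Q̄_A / Q̄_B ≈ 1.98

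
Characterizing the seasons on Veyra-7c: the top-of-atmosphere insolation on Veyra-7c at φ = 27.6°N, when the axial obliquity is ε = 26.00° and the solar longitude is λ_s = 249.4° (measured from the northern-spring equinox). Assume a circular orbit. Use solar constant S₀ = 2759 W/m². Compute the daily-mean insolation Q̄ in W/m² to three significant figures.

Solar declination: sin δ = sin ε · sin λ_s = sin 26.00° × sin 249.4° = -0.41034, so δ = -24.226°.
cos H₀ = −tan(+27.6°) tan(-24.226°) = 0.2352, H₀ = 1.3333 rad.
Bracket: H₀ sin φ sin δ + cos φ cos δ sin H₀ = 1.3333×0.46330×-0.41034 + 0.88620×0.91193×0.97194 = -0.253474 + 0.785476 = 0.532002.
Q̄ = (S₀/π) × [bracket] = (2759/π) × 0.532002 = 467.2 W/m².

Q̄ ≈ 467 W/m²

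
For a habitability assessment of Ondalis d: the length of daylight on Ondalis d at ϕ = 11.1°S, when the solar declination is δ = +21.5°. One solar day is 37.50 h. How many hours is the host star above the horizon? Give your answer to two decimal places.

cos h₀ = −tan ϕ · tan δ = −tan(-11.1°) × tan(+21.500°) = 0.0773, so h₀ = 1.4934 rad = 85.57°.
Daylight = 2h₀/(2π) × 37.50 h = (1.4934/π) × 37.50 = 17.83 h.

17.83 h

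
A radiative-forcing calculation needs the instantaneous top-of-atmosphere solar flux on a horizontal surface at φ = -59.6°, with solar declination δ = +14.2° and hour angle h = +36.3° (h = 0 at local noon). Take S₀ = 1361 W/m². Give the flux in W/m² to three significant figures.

cos θ_z = sin φ sin δ + cos φ cos δ cos h = -0.211581 + 0.395366 = 0.183785.
Flux = S₀ · cos θ_z = 1361 × 0.183785 = 250.1 W/m².

250 W/m²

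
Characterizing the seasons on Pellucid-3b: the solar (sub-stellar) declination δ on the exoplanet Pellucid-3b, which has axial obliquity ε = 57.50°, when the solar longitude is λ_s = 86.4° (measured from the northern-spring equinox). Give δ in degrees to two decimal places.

δ = +57.32°

sin δ = sin ε · sin λ_s = sin 57.50° × sin 86.4° = 0.841727.
δ = arcsin(0.841727) = +57.32°.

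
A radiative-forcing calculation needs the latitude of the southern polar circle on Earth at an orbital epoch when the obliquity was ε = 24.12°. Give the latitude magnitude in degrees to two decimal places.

The polar circle is the lowest latitude that experiences at least one full rotation of continuous darkness at the northern-summer solstice; it lies at |ϕ| = 90° − ε = 90° − 24.12° = 65.88°.

65.88°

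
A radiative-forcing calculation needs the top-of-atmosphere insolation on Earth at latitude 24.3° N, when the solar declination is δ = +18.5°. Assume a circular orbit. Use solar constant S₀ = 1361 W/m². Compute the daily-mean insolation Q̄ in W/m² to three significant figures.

Q̄ ≈ 468 W/m²

cos H₀ = −tan(+24.3°) tan(+18.500°) = -0.1511, H₀ = 1.7225 rad.
Bracket: H₀ sin φ sin δ + cos φ cos δ sin H₀ = 1.7225×0.41151×0.31730 + 0.91140×0.94832×0.98852 = 0.224910 + 0.854377 = 1.079287.
Q̄ = (S₀/π) × [bracket] = (1361/π) × 1.079287 = 467.6 W/m².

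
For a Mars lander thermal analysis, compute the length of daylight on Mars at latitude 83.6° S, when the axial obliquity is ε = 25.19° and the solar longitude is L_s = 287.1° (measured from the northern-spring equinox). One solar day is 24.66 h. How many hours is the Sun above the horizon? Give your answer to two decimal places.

24.66 h

Solar declination: sin δ = sin ε · sin L_s = sin 25.19° × sin 287.1° = -0.40681, so δ = -24.004°.
Sunrise equation: cos h₀ = −tan ϕ · tan δ = -3.9701 ≤ −1, so the Sun never sets (polar day) and h₀ = π.
Daylight = 2h₀/(2π) × 24.66 h = (3.1416/π) × 24.66 = 24.66 h.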